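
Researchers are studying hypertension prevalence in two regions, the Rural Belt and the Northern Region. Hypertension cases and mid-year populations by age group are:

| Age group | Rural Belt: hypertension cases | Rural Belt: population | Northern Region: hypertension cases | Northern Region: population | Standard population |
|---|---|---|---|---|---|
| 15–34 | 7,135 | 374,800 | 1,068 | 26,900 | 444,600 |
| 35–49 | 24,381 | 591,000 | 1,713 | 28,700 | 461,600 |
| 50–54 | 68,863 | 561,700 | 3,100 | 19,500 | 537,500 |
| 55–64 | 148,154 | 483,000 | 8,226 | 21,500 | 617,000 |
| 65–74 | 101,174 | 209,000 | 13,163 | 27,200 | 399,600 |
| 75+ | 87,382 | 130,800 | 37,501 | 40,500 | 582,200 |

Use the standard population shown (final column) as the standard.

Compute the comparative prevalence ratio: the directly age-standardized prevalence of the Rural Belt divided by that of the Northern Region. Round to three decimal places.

Age-specific rates per 1,000 for the Rural Belt: 19.037, 41.254, 122.597, 306.737, 484.086, 668.058.
For the Northern Region: 39.703, 59.686, 158.974, 382.605, 483.934, 925.951.
Standard total = 3,042,500; weights = 0.1461, 0.1517, 0.1767, 0.2028, 0.1313, 0.1914.
The Rural Belt: 0.1461×19.037 + 0.1517×41.254 + 0.1767×122.597 + 0.2028×306.737 + 0.1313×484.086 + 0.1914×668.058 = 284.3200 per 1,000.
The Northern Region: 0.1461×39.703 + 0.1517×59.686 + 0.1767×158.974 + 0.2028×382.605 + 0.1313×483.934 + 0.1914×925.951 = 361.2776 per 1,000.
Ratio = 284.3200 ÷ 361.2776 = 0.78698.

0.787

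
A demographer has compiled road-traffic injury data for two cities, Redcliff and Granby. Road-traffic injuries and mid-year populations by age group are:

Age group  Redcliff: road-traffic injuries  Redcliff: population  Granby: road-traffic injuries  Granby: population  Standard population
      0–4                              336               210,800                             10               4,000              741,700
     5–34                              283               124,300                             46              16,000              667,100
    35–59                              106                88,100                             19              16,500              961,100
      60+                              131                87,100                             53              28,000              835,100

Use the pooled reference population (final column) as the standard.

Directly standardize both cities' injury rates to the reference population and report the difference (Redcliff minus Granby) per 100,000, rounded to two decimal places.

Age-specific rates per 100,000 for Redcliff: 159.39, 227.67, 120.32, 150.40.
For Granby: 250.00, 287.50, 115.15, 189.29.
Standard total = 3,205,000; weights = 0.2314, 0.2081, 0.2999, 0.2606.
Redcliff: 0.2314×159.39 + 0.2081×227.67 + 0.2999×120.32 + 0.2606×150.40 = 159.5450 per 100,000.
Granby: 0.2314×250.00 + 0.2081×287.50 + 0.2999×115.15 + 0.2606×189.29 = 201.5479 per 100,000.
Difference = 159.5450 − 201.5479 = -42.0029.

-42.00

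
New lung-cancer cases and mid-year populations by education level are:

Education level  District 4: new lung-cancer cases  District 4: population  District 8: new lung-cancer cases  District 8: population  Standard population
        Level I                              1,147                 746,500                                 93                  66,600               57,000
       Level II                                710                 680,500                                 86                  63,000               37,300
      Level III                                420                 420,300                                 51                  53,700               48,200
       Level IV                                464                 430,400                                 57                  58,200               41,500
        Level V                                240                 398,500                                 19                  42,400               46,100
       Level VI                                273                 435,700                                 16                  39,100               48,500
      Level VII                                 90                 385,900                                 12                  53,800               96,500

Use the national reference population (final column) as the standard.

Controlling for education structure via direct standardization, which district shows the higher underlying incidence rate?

District 4

Education-specific rates per 100,000 for District 4: 153.65, 104.34, 99.93, 107.81, 60.23, 62.66, 23.32.
For District 8: 139.64, 136.51, 94.97, 97.94, 44.81, 40.92, 22.30.
Standard total = 375,100; weights = 0.1520, 0.0994, 0.1285, 0.1106, 0.1229, 0.1293, 0.2573.
District 4: 0.1520×153.65 + 0.0994×104.34 + 0.1285×99.93 + 0.1106×107.81 + 0.1229×60.23 + 0.1293×62.66 + 0.2573×23.32 = 79.9952 per 100,000.
District 8: 0.1520×139.64 + 0.0994×136.51 + 0.1285×94.97 + 0.1106×97.94 + 0.1229×44.81 + 0.1293×40.92 + 0.2573×22.30 = 74.3699 per 100,000.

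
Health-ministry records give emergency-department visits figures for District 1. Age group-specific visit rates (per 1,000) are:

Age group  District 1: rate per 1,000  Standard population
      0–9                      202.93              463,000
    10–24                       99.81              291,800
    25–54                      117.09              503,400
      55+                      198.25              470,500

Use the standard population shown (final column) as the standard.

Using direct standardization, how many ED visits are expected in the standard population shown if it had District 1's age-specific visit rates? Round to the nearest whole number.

Expected ED visits = Σ (standard pop × age-specific rate ÷ 1,000)
= 463,000×202.93/1,000 + 291,800×99.81/1,000 + 503,400×117.09/1,000 + 470,500×198.25/1,000
= 93956.59 + 29124.56 + 58943.11 + 93276.62 = 275300.88.

275301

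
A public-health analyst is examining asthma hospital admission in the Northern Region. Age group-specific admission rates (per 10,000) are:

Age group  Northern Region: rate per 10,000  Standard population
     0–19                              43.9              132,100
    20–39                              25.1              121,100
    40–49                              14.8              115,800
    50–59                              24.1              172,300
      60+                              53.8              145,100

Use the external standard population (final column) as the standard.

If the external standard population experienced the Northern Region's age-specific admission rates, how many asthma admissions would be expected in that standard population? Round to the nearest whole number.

2251

Expected asthma admissions = Σ (standard pop × age-specific rate ÷ 10,000)
= 132,100×43.9/10,000 + 121,100×25.1/10,000 + 115,800×14.8/10,000 + 172,300×24.1/10,000 + 145,100×53.8/10,000
= 579.92 + 303.96 + 171.38 + 415.24 + 780.64 = 2251.14.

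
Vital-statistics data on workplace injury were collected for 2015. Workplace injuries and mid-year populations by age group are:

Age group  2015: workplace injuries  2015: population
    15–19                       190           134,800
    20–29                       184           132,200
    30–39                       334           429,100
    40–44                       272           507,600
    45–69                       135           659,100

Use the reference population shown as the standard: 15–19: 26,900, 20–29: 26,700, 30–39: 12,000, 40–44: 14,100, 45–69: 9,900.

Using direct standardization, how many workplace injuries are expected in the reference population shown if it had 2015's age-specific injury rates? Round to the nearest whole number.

94

Age-specific rates per 10,000 for 2015: 14.09, 13.92, 7.78, 5.36, 2.05.
Expected workplace injuries = Σ (standard pop × age-specific rate ÷ 10,000)
= 26,900×14.09/10,000 + 26,700×13.92/10,000 + 12,000×7.78/10,000 + 14,100×5.36/10,000 + 9,900×2.05/10,000
= 37.92 + 37.16 + 9.34 + 7.56 + 2.03 = 94.00.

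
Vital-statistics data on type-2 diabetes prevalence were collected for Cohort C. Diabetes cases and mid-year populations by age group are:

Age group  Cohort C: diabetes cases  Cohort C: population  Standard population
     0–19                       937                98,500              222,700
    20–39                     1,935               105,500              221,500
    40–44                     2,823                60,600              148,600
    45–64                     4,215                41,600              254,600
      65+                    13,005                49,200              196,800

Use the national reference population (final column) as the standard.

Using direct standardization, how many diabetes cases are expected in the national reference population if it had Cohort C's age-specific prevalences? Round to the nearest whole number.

90920

Age-specific rates per 1,000 for Cohort C: 9.513, 18.341, 46.584, 101.322, 264.329.
Expected diabetes cases = Σ (standard pop × age-specific rate ÷ 1,000)
= 222,700×9.513/1,000 + 221,500×18.341/1,000 + 148,600×46.584/1,000 + 254,600×101.322/1,000 + 196,800×264.329/1,000
= 2118.48 + 4062.58 + 6922.41 + 25796.61 + 52020.00 = 90920.08.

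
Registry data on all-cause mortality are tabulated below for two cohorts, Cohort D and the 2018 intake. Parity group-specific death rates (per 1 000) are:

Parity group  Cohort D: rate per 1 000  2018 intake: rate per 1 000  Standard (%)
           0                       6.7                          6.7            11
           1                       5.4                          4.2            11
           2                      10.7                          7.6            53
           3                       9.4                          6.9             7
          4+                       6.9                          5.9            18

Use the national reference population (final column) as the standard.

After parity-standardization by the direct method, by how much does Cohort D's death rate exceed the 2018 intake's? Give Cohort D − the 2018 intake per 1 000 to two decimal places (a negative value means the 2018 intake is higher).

Standard weights: 0.11, 0.11, 0.53, 0.07, 0.18.
Cohort D: 0.1100×6.7 + 0.1100×5.4 + 0.5300×10.7 + 0.0700×9.4 + 0.1800×6.9 = 8.9020 per 1 000.
The 2018 intake: 0.1100×6.7 + 0.1100×4.2 + 0.5300×7.6 + 0.0700×6.9 + 0.1800×5.9 = 6.7720 per 1 000.
Difference = 8.9020 − 6.7720 = 2.1300.

2.13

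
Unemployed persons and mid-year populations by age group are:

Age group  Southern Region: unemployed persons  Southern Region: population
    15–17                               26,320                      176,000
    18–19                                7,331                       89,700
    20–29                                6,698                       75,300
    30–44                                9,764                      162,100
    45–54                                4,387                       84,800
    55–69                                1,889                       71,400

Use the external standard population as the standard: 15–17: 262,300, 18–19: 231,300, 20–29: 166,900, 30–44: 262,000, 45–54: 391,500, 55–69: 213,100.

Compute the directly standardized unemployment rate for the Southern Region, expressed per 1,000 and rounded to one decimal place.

75.1

Age-specific rates per 1,000 for the Southern Region: 149.545, 81.728, 88.951, 60.234, 51.733, 26.457.
Standard total = 1,527,100; weights = 0.1718, 0.1515, 0.1093, 0.1716, 0.2564, 0.1395.
Standardized rate: 0.1718×149.545 + 0.1515×81.728 + 0.1093×88.951 + 0.1716×60.234 + 0.2564×51.733 + 0.1395×26.457 = 75.0759 per 1,000.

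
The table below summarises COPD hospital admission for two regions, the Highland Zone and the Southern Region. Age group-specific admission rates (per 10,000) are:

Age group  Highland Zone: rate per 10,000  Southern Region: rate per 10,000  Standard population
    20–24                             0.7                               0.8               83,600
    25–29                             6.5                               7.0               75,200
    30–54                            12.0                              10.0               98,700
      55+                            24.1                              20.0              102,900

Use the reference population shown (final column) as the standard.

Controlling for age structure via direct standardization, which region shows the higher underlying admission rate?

Highland Zone

Standard total = 360,400; weights = 0.2320, 0.2087, 0.2739, 0.2855.
The Highland Zone: 0.2320×0.7 + 0.2087×6.5 + 0.2739×12.0 + 0.2855×24.1 = 11.6859 per 10,000.
The Southern Region: 0.2320×0.8 + 0.2087×7.0 + 0.2739×10.0 + 0.2855×20.0 = 10.0951 per 10,000.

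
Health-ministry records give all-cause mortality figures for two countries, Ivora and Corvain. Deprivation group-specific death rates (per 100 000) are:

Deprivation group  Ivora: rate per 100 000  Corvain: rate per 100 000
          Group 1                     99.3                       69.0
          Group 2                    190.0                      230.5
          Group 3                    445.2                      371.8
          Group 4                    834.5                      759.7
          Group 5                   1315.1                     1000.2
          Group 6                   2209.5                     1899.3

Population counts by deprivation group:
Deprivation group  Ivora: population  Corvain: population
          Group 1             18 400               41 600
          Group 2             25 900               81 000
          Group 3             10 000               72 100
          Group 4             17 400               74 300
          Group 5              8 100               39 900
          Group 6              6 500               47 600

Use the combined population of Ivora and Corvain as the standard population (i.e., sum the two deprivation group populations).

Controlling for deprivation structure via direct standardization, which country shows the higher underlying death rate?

Ivora

Combined standard total = 442 800; weights = 0.1355, 0.2414, 0.1854, 0.2071, 0.1084, 0.1222.
Ivora: 0.1355×99.3 + 0.2414×190.0 + 0.1854×445.2 + 0.2071×834.5 + 0.1084×1315.1 + 0.1222×2209.5 = 727.1958 per 100 000.
Corvain: 0.1355×69.0 + 0.2414×230.5 + 0.1854×371.8 + 0.2071×759.7 + 0.1084×1000.2 + 0.1222×1899.3 = 631.7332 per 100 000.
The crude rates (587.89 vs 659.49) would put Corvain higher, but that reflects its deprivation composition; once standardized to a common deprivation structure, Ivora has the higher underlying rate.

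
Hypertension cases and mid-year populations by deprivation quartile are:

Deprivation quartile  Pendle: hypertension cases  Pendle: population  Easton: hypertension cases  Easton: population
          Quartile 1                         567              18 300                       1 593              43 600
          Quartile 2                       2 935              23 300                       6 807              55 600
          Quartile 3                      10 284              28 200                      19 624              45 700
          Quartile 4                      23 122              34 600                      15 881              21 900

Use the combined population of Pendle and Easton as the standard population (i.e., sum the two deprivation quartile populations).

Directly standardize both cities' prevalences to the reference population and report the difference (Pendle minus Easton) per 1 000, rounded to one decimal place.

-29.7

Deprivation-specific rates per 1 000 for Pendle: 30.984, 125.966, 364.681, 668.266.
For Easton: 36.537, 122.428, 429.409, 725.160.
Combined standard total = 271 200; weights = 0.2282, 0.2909, 0.2725, 0.2083.
Pendle: 0.2282×30.984 + 0.2909×125.966 + 0.2725×364.681 + 0.2083×668.266 = 282.3138 per 1 000.
Easton: 0.2282×36.537 + 0.2909×122.428 + 0.2725×429.409 + 0.2083×725.160 = 312.0430 per 1 000.
Difference = 282.3138 − 312.0430 = -29.7292.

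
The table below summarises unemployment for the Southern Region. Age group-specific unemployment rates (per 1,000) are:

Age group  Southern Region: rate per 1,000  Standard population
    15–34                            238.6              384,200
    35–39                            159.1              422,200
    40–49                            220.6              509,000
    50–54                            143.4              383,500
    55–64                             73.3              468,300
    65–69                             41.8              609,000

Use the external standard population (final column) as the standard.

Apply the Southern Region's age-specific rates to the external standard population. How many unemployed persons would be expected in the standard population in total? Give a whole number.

385904

Expected unemployed persons = Σ (standard pop × age-specific rate ÷ 1,000)
= 384,200×238.6/1,000 + 422,200×159.1/1,000 + 509,000×220.6/1,000 + 383,500×143.4/1,000 + 468,300×73.3/1,000 + 609,000×41.8/1,000
= 91670.12 + 67172.02 + 112285.40 + 54993.90 + 34326.39 + 25456.20 = 385904.03.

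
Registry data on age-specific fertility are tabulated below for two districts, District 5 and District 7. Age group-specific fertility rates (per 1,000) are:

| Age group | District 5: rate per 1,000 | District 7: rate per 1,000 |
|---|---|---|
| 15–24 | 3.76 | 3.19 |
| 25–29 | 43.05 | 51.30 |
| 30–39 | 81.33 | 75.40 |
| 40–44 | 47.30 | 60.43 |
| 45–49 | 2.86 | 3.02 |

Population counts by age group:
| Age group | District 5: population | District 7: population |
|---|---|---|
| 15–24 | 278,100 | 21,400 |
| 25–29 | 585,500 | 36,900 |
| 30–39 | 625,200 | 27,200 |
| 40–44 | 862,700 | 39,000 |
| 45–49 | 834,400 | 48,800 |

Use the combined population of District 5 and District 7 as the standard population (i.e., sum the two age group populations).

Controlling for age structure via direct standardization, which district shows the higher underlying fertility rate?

District 7

Combined standard total = 3,359,200; weights = 0.0892, 0.1853, 0.1942, 0.2684, 0.2629.
District 5: 0.0892×3.76 + 0.1853×43.05 + 0.1942×81.33 + 0.2684×47.30 + 0.2629×2.86 = 37.5555 per 1,000.
District 7: 0.0892×3.19 + 0.1853×51.30 + 0.1942×75.40 + 0.2684×60.43 + 0.2629×3.02 = 41.4481 per 1,000.
The crude rates (37.76 vs 37.60) would put District 5 higher, but that reflects its age composition; once standardized to a common age structure, District 7 has the higher underlying rate.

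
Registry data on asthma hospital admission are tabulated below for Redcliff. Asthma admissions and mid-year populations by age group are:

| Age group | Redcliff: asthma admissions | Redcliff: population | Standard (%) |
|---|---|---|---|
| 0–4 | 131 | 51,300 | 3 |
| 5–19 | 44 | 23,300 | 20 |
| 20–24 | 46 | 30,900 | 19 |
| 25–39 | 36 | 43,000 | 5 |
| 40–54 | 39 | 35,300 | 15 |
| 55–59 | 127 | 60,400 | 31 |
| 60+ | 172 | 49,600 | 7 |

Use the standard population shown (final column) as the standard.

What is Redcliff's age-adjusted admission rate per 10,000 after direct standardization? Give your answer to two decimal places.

18.39

Age-specific rates per 10,000 for Redcliff: 25.54, 18.88, 14.89, 8.37, 11.05, 21.03, 34.68.
Standard weights: 0.03, 0.20, 0.19, 0.05, 0.15, 0.31, 0.07.
Standardized rate: 0.0300×25.54 + 0.2000×18.88 + 0.1900×14.89 + 0.0500×8.37 + 0.1500×11.05 + 0.3100×21.03 + 0.0700×34.68 = 18.3928 per 10,000.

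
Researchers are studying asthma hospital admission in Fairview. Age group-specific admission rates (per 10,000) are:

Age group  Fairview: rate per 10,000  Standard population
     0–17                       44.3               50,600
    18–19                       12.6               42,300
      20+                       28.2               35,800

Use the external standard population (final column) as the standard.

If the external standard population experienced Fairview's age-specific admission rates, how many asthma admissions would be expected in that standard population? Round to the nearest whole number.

Expected asthma admissions = Σ (standard pop × age-specific rate ÷ 10,000)
= 50,600×44.3/10,000 + 42,300×12.6/10,000 + 35,800×28.2/10,000
= 224.16 + 53.30 + 100.96 = 378.41.

378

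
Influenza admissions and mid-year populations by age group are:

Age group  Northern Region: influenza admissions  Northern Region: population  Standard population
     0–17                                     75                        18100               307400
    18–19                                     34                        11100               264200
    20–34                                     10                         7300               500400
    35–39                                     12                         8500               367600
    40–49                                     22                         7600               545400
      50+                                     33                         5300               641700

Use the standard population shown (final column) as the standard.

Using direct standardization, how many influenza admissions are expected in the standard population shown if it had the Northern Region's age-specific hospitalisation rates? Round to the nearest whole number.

Age-specific rates per 100000 for the Northern Region: 414.36, 306.31, 136.99, 141.18, 289.47, 622.64.
Expected influenza admissions = Σ (standard pop × age-specific rate ÷ 100000)
= 307400×414.36/100000 + 264200×306.31/100000 + 500400×136.99/100000 + 367600×141.18/100000 + 545400×289.47/100000 + 641700×622.64/100000
= 1273.76 + 809.26 + 685.48 + 518.96 + 1578.79 + 3995.49 = 8861.74.

8862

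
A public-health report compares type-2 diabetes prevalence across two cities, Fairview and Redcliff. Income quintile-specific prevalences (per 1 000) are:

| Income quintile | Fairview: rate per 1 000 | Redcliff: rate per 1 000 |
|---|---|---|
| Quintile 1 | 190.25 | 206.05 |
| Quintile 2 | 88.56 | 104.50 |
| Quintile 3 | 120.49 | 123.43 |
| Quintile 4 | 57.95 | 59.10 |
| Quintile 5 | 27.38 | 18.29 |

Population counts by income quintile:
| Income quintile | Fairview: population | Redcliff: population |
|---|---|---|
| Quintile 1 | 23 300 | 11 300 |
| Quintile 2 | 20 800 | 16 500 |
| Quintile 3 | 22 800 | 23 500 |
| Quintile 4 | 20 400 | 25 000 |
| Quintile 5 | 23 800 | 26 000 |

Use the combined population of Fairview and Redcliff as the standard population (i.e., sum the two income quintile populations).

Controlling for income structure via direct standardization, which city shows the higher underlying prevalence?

Combined standard total = 213 400; weights = 0.1621, 0.1748, 0.2170, 0.2127, 0.2334.
Fairview: 0.1621×190.25 + 0.1748×88.56 + 0.2170×120.49 + 0.2127×57.95 + 0.2334×27.38 = 91.1859 per 1 000.
Redcliff: 0.1621×206.05 + 0.1748×104.50 + 0.2170×123.43 + 0.2127×59.10 + 0.2334×18.29 = 95.2951 per 1 000.
The crude rates (97.71 vs 87.06) would put Fairview higher, but that reflects its income composition; once standardized to a common income structure, Redcliff has the higher underlying rate.

Redcliff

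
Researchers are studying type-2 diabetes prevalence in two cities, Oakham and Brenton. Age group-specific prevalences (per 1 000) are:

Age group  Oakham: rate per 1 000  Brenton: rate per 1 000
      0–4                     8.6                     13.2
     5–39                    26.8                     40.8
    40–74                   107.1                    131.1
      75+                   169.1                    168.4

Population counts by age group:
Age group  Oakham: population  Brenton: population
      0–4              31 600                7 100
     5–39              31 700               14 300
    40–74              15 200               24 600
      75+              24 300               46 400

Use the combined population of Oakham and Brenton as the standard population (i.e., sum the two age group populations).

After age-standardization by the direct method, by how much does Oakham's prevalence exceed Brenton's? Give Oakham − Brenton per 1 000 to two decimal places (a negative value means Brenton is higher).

Combined standard total = 195 200; weights = 0.1983, 0.2357, 0.2039, 0.3622.
Oakham: 0.1983×8.6 + 0.2357×26.8 + 0.2039×107.1 + 0.3622×169.1 = 91.1044 per 1 000.
Brenton: 0.1983×13.2 + 0.2357×40.8 + 0.2039×131.1 + 0.3622×168.4 = 99.9554 per 1 000.
Difference = 91.1044 − 99.9554 = -8.8511.

-8.85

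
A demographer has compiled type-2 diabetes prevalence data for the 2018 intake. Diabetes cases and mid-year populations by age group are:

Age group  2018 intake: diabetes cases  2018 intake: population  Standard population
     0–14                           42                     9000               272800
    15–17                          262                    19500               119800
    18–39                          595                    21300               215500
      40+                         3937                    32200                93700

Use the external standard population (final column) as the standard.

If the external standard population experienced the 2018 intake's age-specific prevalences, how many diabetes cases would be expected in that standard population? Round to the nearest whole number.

20359

Age-specific rates per 1000 for the 2018 intake: 4.667, 13.436, 27.934, 122.267.
Expected diabetes cases = Σ (standard pop × age-specific rate ÷ 1000)
= 272800×4.667/1000 + 119800×13.436/1000 + 215500×27.934/1000 + 93700×122.267/1000
= 1273.07 + 1609.62 + 6019.84 + 11456.43 = 20358.95.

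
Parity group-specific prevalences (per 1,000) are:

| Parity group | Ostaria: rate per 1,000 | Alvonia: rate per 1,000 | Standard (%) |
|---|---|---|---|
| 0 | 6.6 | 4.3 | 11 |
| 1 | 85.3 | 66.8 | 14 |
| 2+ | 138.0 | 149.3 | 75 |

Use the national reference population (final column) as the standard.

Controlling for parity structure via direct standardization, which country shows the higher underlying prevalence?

Standard weights: 0.11, 0.14, 0.75.
Ostaria: 0.1100×6.6 + 0.1400×85.3 + 0.7500×138.0 = 116.1680 per 1,000.
Alvonia: 0.1100×4.3 + 0.1400×66.8 + 0.7500×149.3 = 121.8000 per 1,000.

Alvonia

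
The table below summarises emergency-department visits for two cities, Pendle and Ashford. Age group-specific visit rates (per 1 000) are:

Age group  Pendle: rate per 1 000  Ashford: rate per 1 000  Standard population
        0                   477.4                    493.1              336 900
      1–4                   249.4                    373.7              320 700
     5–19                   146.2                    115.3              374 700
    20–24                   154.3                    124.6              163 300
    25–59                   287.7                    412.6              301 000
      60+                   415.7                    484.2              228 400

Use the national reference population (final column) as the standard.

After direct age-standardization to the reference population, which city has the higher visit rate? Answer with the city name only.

Ashford

Standard total = 1 725 000; weights = 0.1953, 0.1859, 0.2172, 0.0947, 0.1745, 0.1324.
Pendle: 0.1953×477.4 + 0.1859×249.4 + 0.2172×146.2 + 0.0947×154.3 + 0.1745×287.7 + 0.1324×415.7 = 291.2119 per 1 000.
Ashford: 0.1953×493.1 + 0.1859×373.7 + 0.2172×115.3 + 0.0947×124.6 + 0.1745×412.6 + 0.1324×484.2 = 338.7275 per 1 000.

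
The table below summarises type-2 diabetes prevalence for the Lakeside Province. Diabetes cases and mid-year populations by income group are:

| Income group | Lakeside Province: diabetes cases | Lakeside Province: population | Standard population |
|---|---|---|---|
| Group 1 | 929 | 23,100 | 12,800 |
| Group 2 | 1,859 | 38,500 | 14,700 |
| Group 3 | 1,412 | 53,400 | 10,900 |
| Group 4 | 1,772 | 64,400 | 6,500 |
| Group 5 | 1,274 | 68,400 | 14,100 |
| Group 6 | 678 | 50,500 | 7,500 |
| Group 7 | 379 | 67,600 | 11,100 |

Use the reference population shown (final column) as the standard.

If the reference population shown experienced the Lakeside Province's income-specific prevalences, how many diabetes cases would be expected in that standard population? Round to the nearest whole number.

2117

Income-specific rates per 1,000 for the Lakeside Province: 40.216, 48.286, 26.442, 27.516, 18.626, 13.426, 5.607.
Expected diabetes cases = Σ (standard pop × income-specific rate ÷ 1,000)
= 12,800×40.216/1,000 + 14,700×48.286/1,000 + 10,900×26.442/1,000 + 6,500×27.516/1,000 + 14,100×18.626/1,000 + 7,500×13.426/1,000 + 11,100×5.607/1,000
= 514.77 + 709.80 + 288.22 + 178.85 + 262.62 + 100.69 + 62.23 = 2117.19.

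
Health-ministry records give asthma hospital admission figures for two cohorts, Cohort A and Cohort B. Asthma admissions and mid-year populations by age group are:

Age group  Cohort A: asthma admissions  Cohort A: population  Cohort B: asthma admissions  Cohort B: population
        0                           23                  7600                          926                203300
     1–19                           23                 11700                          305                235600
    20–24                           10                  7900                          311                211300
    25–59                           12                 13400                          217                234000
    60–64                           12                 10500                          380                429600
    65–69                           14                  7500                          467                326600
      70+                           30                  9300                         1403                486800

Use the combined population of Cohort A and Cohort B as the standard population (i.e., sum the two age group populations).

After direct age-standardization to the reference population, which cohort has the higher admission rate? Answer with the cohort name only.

Cohort A

Age-specific rates per 10000 for Cohort A: 30.26, 19.66, 12.66, 8.96, 11.43, 18.67, 32.26.
For Cohort B: 45.55, 12.95, 14.72, 9.27, 8.85, 14.30, 28.82.
Combined standard total = 2195100; weights = 0.0961, 0.1127, 0.0999, 0.1127, 0.2005, 0.1522, 0.2260.
Cohort A: 0.0961×30.26 + 0.1127×19.66 + 0.0999×12.66 + 0.1127×8.96 + 0.2005×11.43 + 0.1522×18.67 + 0.2260×32.26 = 19.8185 per 10000.
Cohort B: 0.0961×45.55 + 0.1127×12.95 + 0.0999×14.72 + 0.1127×9.27 + 0.2005×8.85 + 0.1522×14.30 + 0.2260×28.82 = 18.8130 per 10000.
The crude rates (18.26 vs 18.85) would put Cohort B higher, but that reflects its age composition; once standardized to a common age structure, Cohort A has the higher underlying rate.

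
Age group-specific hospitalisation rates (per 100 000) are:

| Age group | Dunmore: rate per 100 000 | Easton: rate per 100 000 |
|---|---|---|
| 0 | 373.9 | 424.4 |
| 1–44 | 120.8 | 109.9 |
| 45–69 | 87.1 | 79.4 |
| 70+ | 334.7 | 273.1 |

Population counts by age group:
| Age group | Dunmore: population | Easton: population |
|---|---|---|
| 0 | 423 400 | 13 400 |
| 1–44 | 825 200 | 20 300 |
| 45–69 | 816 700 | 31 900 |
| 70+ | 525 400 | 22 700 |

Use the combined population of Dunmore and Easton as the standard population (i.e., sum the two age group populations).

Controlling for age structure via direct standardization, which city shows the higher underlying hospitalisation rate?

Combined standard total = 2 679 000; weights = 0.1630, 0.3156, 0.3168, 0.2046.
Dunmore: 0.1630×373.9 + 0.3156×120.8 + 0.3168×87.1 + 0.2046×334.7 = 195.1542 per 100 000.
Easton: 0.1630×424.4 + 0.3156×109.9 + 0.3168×79.4 + 0.2046×273.1 = 184.9061 per 100 000.

Dunmore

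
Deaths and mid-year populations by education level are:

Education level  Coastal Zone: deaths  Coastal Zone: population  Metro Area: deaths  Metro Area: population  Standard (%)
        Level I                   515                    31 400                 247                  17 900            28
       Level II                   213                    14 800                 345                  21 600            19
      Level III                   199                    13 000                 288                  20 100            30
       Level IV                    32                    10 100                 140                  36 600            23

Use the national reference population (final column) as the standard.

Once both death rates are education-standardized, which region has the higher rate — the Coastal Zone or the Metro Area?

Education-specific rates per 100 000 for the Coastal Zone: 1640.13, 1439.19, 1530.77, 316.83.
For the Metro Area: 1379.89, 1597.22, 1432.84, 382.51.
Standard weights: 0.28, 0.19, 0.30, 0.23.
The Coastal Zone: 0.2800×1640.13 + 0.1900×1439.19 + 0.3000×1530.77 + 0.2300×316.83 = 1264.7837 per 100 000.
The Metro Area: 0.2800×1379.89 + 0.1900×1597.22 + 0.3000×1432.84 + 0.2300×382.51 = 1207.6698 per 100 000.

Coastal Zone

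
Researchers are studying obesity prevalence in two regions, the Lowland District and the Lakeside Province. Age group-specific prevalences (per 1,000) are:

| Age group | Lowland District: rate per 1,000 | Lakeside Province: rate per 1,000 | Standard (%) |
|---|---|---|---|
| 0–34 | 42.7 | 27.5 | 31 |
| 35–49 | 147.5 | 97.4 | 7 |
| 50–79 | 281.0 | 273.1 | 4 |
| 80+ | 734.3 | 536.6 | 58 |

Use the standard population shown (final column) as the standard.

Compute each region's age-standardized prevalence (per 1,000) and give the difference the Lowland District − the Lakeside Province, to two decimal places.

123.20

Standard weights: 0.31, 0.07, 0.04, 0.58.
The Lowland District: 0.3100×42.7 + 0.0700×147.5 + 0.0400×281.0 + 0.5800×734.3 = 460.6960 per 1,000.
The Lakeside Province: 0.3100×27.5 + 0.0700×97.4 + 0.0400×273.1 + 0.5800×536.6 = 337.4950 per 1,000.
Difference = 460.6960 − 337.4950 = 123.2010.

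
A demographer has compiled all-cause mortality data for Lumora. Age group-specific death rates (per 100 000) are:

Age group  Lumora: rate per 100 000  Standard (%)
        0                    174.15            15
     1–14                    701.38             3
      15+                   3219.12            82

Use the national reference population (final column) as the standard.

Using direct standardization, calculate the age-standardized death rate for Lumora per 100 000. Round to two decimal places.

Standard weights: 0.15, 0.03, 0.82.
Standardized rate: 0.1500×174.15 + 0.0300×701.38 + 0.8200×3219.12 = 2686.8423 per 100 000.

2686.84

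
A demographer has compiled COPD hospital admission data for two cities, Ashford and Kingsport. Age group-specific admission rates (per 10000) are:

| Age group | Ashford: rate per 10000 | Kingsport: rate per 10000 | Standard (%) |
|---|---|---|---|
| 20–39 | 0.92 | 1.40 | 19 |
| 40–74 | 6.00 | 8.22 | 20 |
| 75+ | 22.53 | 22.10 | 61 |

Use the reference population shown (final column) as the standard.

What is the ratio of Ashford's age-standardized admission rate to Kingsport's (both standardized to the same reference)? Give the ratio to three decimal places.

0.982

Standard weights: 0.19, 0.20, 0.61.
Ashford: 0.1900×0.92 + 0.2000×6.00 + 0.6100×22.53 = 15.1181 per 10000.
Kingsport: 0.1900×1.40 + 0.2000×8.22 + 0.6100×22.10 = 15.3910 per 10000.
Ratio = 15.1181 ÷ 15.3910 = 0.98227.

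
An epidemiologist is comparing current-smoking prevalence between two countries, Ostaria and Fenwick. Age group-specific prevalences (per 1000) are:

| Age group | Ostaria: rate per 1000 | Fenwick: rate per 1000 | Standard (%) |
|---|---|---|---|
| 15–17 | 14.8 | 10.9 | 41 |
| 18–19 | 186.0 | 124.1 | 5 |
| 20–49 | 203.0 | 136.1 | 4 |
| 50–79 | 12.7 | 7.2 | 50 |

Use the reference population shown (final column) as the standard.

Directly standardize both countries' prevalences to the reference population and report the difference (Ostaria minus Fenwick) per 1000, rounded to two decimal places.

Standard weights: 0.41, 0.05, 0.04, 0.50.
Ostaria: 0.4100×14.8 + 0.0500×186.0 + 0.0400×203.0 + 0.5000×12.7 = 29.8380 per 1000.
Fenwick: 0.4100×10.9 + 0.0500×124.1 + 0.0400×136.1 + 0.5000×7.2 = 19.7180 per 1000.
Difference = 29.8380 − 19.7180 = 10.1200.

10.12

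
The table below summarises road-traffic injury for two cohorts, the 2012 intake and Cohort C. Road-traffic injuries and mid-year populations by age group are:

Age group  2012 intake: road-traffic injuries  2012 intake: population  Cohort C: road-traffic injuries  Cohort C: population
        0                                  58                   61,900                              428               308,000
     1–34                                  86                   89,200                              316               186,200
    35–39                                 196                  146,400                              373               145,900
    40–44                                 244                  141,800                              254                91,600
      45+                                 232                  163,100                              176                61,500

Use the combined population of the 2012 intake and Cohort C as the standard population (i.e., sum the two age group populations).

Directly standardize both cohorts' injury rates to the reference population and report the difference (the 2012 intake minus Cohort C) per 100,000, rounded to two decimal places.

Age-specific rates per 100,000 for the 2012 intake: 93.70, 96.41, 133.88, 172.07, 142.24.
For Cohort C: 138.96, 169.71, 255.65, 277.29, 286.18.
Combined standard total = 1,395,600; weights = 0.2650, 0.1973, 0.2094, 0.1672, 0.1609.
The 2012 intake: 0.2650×93.70 + 0.1973×96.41 + 0.2094×133.88 + 0.1672×172.07 + 0.1609×142.24 = 123.5701 per 100,000.
Cohort C: 0.2650×138.96 + 0.1973×169.71 + 0.2094×255.65 + 0.1672×277.29 + 0.1609×286.18 = 216.2966 per 100,000.
Difference = 123.5701 − 216.2966 = -92.7265.

-92.73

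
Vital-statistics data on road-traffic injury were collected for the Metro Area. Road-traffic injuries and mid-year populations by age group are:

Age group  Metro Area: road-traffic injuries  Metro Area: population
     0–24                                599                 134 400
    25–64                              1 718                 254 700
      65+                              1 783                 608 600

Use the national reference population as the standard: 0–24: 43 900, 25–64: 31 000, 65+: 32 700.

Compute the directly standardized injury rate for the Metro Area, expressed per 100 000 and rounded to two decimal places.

Age-specific rates per 100 000 for the Metro Area: 445.68, 674.52, 292.97.
Standard total = 107 600; weights = 0.4080, 0.2881, 0.3039.
Standardized rate: 0.4080×445.68 + 0.2881×674.52 + 0.3039×292.97 = 465.2015 per 100 000.

465.20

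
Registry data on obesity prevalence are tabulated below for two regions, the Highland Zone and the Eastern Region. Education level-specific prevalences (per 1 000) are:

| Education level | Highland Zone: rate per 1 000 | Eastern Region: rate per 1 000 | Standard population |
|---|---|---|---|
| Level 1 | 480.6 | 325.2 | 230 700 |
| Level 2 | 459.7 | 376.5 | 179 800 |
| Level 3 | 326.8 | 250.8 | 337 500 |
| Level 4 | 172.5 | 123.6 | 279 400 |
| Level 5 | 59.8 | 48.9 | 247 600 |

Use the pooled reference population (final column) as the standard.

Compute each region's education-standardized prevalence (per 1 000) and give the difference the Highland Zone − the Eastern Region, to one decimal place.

Standard total = 1 275 000; weights = 0.1809, 0.1410, 0.2647, 0.2191, 0.1942.
The Highland Zone: 0.1809×480.6 + 0.1410×459.7 + 0.2647×326.8 + 0.2191×172.5 + 0.1942×59.8 = 287.7070 per 1 000.
The Eastern Region: 0.1809×325.2 + 0.1410×376.5 + 0.2647×250.8 + 0.2191×123.6 + 0.1942×48.9 = 214.9057 per 1 000.
Difference = 287.7070 − 214.9057 = 72.8013.

72.8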